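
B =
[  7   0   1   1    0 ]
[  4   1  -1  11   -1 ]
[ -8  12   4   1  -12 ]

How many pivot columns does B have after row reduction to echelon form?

3

Row reduce to echelon form.
R2 ← R2 − (4/7)·R1: [0, 1, -11/7, 73/7, -1]
R3 ← R3 + (8/7)·R1: [0, 12, 36/7, 15/7, -12]
R3 ← R3 − (12)·R2: [0, 0, 24, -123, 0]
Echelon form has 3 nonzero rows, so rank(B) = 3.
Each nonzero row contributes one pivot column: 3 pivot columns.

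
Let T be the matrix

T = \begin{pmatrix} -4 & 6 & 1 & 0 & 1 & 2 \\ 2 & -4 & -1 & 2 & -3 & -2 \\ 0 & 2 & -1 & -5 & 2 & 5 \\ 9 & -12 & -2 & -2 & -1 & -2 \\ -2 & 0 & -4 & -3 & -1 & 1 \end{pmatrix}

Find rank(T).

Row reduce to echelon form.
R2 ← R2 + (1/2)·R1: [0, -1, -1/2, 2, -5/2, -1]
R4 ← R4 + (9/4)·R1: [0, 3/2, 1/4, -2, 5/4, 5/2]
R5 ← R5 − (1/2)·R1: [0, -3, -9/2, -3, -3/2, 0]
R3 ← R3 + (2)·R2: [0, 0, -2, -1, -3, 3]
R4 ← R4 + (3/2)·R2: [0, 0, -1/2, 1, -5/2, 1]
R5 ← R5 − (3)·R2: [0, 0, -3, -9, 6, 3]
R4 ← R4 − (1/4)·R3: [0, 0, 0, 5/4, -7/4, 1/4]
R5 ← R5 − (3/2)·R3: [0, 0, 0, -15/2, 21/2, -3/2]
R5 ← R5 + (6)·R4: [0, 0, 0, 0, 0, 0]
Echelon form has 4 nonzero rows, so rank(T) = 4.

4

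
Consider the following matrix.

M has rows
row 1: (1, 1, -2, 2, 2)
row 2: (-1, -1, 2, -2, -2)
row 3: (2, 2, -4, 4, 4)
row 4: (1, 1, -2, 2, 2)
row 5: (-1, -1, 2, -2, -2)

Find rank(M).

Row reduce to echelon form.
R2 ← R2 + R1: [0, 0, 0, 0, 0]
R3 ← R3 − (2)·R1: [0, 0, 0, 0, 0]
R4 ← R4 − R1: [0, 0, 0, 0, 0]
R5 ← R5 + R1: [0, 0, 0, 0, 0]
Echelon form has 1 nonzero row, so rank(M) = 1.

1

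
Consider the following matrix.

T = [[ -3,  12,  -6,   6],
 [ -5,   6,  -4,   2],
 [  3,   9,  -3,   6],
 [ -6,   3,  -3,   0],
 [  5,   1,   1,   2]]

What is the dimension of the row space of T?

2

Row reduce to echelon form.
R2 ← R2 − (5/3)·R1: [0, -14, 6, -8]
R3 ← R3 + R1: [0, 21, -9, 12]
R4 ← R4 − (2)·R1: [0, -21, 9, -12]
R5 ← R5 + (5/3)·R1: [0, 21, -9, 12]
R3 ← R3 + (3/2)·R2: [0, 0, 0, 0]
R4 ← R4 − (3/2)·R2: [0, 0, 0, 0]
R5 ← R5 + (3/2)·R2: [0, 0, 0, 0]
Echelon form has 2 nonzero rows, so rank(T) = 2.
The row space has dimension equal to the rank: 2.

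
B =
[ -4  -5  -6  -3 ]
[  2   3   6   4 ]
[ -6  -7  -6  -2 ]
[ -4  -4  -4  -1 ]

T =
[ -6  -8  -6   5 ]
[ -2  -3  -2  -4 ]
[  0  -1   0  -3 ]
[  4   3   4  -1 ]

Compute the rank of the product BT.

3

First compute BT:
[[ 22,  44,  22,  21],
 [ -2, -19,  -2, -24],
 [ 42,  69,  42,  18],
 [ 28,  45,  28,   9]]
Now row reduce the product.
R2 ← R2 + (1/11)·R1: [0, -15, 0, -243/11]
R3 ← R3 − (21/11)·R1: [0, -15, 0, -243/11]
R4 ← R4 − (14/11)·R1: [0, -11, 0, -195/11]
R3 ← R3 − R2: [0, 0, 0, 0]
R4 ← R4 − (11/15)·R2: [0, 0, 0, -84/55]
Swap R3 ↔ R4
3 nonzero rows, so rank(BT) = 3.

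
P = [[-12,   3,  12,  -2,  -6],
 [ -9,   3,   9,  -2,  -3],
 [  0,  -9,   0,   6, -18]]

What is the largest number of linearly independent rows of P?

Row reduce to echelon form.
R2 ← R2 − (3/4)·R1: [0, 3/4, 0, -1/2, 3/2]
R3 ← R3 + (12)·R2: [0, 0, 0, 0, 0]
Echelon form has 2 nonzero rows, so rank(P) = 2.
The rank gives the maximum number of linearly independent rows: 2.

2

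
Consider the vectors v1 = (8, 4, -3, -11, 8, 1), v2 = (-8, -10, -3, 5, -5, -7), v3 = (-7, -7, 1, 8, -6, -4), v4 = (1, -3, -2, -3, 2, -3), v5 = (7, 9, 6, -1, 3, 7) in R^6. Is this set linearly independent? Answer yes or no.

Form the matrix with these vectors as rows and row reduce.
R2 ← R2 + R1: [0, -6, -6, -6, 3, -6]
R3 ← R3 + (7/8)·R1: [0, -7/2, -13/8, -13/8, 1, -25/8]
R4 ← R4 − (1/8)·R1: [0, -7/2, -13/8, -13/8, 1, -25/8]
R5 ← R5 − (7/8)·R1: [0, 11/2, 69/8, 69/8, -4, 49/8]
R3 ← R3 − (7/12)·R2: [0, 0, 15/8, 15/8, -3/4, 3/8]
R4 ← R4 − (7/12)·R2: [0, 0, 15/8, 15/8, -3/4, 3/8]
R5 ← R5 + (11/12)·R2: [0, 0, 25/8, 25/8, -5/4, 5/8]
R4 ← R4 − R3: [0, 0, 0, 0, 0, 0]
R5 ← R5 − (5/3)·R3: [0, 0, 0, 0, 0, 0]
3 nonzero rows, so the 5 vectors span a space of dimension 3.
Since 3 < 5, the vectors are linearly dependent.

no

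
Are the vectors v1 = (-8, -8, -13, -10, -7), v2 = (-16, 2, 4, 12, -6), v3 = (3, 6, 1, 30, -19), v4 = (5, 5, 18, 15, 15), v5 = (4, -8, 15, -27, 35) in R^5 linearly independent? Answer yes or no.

yes

Form the matrix with these vectors as rows and row reduce.
R2 ← R2 − (2)·R1: [0, 18, 30, 32, 8]
R3 ← R3 + (3/8)·R1: [0, 3, -31/8, 105/4, -173/8]
R4 ← R4 + (5/8)·R1: [0, 0, 79/8, 35/4, 85/8]
R5 ← R5 + (1/2)·R1: [0, -12, 17/2, -32, 63/2]
R3 ← R3 − (1/6)·R2: [0, 0, -71/8, 251/12, -551/24]
R5 ← R5 + (2/3)·R2: [0, 0, 57/2, -32/3, 221/6]
R4 ← R4 + (79/71)·R3: [0, 0, 0, 6821/213, -3178/213]
R5 ← R5 + (228/71)·R3: [0, 0, 0, 12035/213, -7858/213]
R5 ← R5 − (12035/6821)·R4: [0, 0, 0, 0, -72076/6821]
5 nonzero rows, so the 5 vectors span a space of dimension 5.
Since 5 = 5, the vectors are linearly independent.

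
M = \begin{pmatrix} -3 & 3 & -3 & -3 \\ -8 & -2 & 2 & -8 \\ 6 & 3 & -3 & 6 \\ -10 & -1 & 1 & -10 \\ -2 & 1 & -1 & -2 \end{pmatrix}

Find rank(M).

Row reduce to echelon form.
R2 ← R2 − (8/3)·R1: [0, -10, 10, 0]
R3 ← R3 + (2)·R1: [0, 9, -9, 0]
R4 ← R4 − (10/3)·R1: [0, -11, 11, 0]
R5 ← R5 − (2/3)·R1: [0, -1, 1, 0]
R3 ← R3 + (9/10)·R2: [0, 0, 0, 0]
R4 ← R4 − (11/10)·R2: [0, 0, 0, 0]
R5 ← R5 − (1/10)·R2: [0, 0, 0, 0]
Echelon form has 2 nonzero rows, so rank(M) = 2.

2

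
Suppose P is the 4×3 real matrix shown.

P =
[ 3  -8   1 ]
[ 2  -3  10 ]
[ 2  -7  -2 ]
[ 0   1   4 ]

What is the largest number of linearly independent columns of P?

Row reduce to echelon form.
R2 ← R2 − (2/3)·R1: [0, 7/3, 28/3]
R3 ← R3 − (2/3)·R1: [0, -5/3, -8/3]
R3 ← R3 + (5/7)·R2: [0, 0, 4]
R4 ← R4 − (3/7)·R2: [0, 0, 0]
Echelon form has 3 nonzero rows, so rank(P) = 3.
The rank gives the maximum number of linearly independent columns: 3.

3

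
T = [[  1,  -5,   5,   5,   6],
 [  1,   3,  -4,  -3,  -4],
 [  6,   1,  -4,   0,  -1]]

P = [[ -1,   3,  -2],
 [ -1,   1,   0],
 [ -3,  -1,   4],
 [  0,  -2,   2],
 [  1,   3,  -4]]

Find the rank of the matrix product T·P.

First compute TP:
[[ -5,   1,   4],
 [  4,   4,  -8],
 [  4,  20, -24]]
Now row reduce the product.
R2 ← R2 + (4/5)·R1: [0, 24/5, -24/5]
R3 ← R3 + (4/5)·R1: [0, 104/5, -104/5]
R3 ← R3 − (13/3)·R2: [0, 0, 0]
2 nonzero rows, so rank(TP) = 2.

2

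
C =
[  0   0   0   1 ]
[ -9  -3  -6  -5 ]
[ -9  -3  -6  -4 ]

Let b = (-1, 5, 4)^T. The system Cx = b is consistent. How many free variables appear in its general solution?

Row reduce the augmented matrix [C | b].
Swap R1 ↔ R2
R3 ← R3 − R1: [0, 0, 0, 1, -1]
R3 ← R3 − R2: [0, 0, 0, 0, 0]
The echelon form has 2 nonzero rows, and every pivot lies in the first 4 columns, so rank(C) = rank([C|b]) = 2.
The system is consistent.
Free variables = (unknowns) − (rank) = 4 − 2 = 2.

2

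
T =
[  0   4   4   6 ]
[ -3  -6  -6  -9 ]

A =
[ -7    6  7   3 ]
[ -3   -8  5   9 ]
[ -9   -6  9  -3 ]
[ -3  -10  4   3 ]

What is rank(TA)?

2

First compute TA:
[[-66, -116,  80,  42],
 [120, 156, -141, -72]]
Now row reduce the product.
R2 ← R2 + (20/11)·R1: [0, -604/11, 49/11, 48/11]
2 nonzero rows, so rank(TA) = 2.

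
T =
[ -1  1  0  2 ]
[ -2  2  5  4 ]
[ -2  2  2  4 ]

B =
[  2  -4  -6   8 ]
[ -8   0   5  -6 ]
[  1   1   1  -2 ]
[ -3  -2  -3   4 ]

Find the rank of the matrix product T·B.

First compute TB:
[[-16,   0,   5,  -6],
 [-27,   5,  15, -22],
 [-30,   2,  12, -16]]
Now row reduce the product.
R2 ← R2 − (27/16)·R1: [0, 5, 105/16, -95/8]
R3 ← R3 − (15/8)·R1: [0, 2, 21/8, -19/4]
R3 ← R3 − (2/5)·R2: [0, 0, 0, 0]
2 nonzero rows, so rank(TB) = 2.

2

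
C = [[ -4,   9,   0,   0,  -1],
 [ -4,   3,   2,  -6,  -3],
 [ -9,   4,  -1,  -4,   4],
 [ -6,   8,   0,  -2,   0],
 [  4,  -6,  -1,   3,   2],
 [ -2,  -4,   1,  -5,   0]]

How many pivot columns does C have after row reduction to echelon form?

3

Row reduce to echelon form.
R2 ← R2 − R1: [0, -6, 2, -6, -2]
R3 ← R3 − (9/4)·R1: [0, -65/4, -1, -4, 25/4]
R4 ← R4 − (3/2)·R1: [0, -11/2, 0, -2, 3/2]
R5 ← R5 + R1: [0, 3, -1, 3, 1]
R6 ← R6 − (1/2)·R1: [0, -17/2, 1, -5, 1/2]
R3 ← R3 − (65/24)·R2: [0, 0, -77/12, 49/4, 35/3]
R4 ← R4 − (11/12)·R2: [0, 0, -11/6, 7/2, 10/3]
R5 ← R5 + (1/2)·R2: [0, 0, 0, 0, 0]
R6 ← R6 − (17/12)·R2: [0, 0, -11/6, 7/2, 10/3]
R4 ← R4 − (2/7)·R3: [0, 0, 0, 0, 0]
R6 ← R6 − (2/7)·R3: [0, 0, 0, 0, 0]
Echelon form has 3 nonzero rows, so rank(C) = 3.
Each nonzero row contributes one pivot column: 3 pivot columns.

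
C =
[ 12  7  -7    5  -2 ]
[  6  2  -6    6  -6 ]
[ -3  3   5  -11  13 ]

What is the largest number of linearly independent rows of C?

3

Row reduce to echelon form.
R2 ← R2 − (1/2)·R1: [0, -3/2, -5/2, 7/2, -5]
R3 ← R3 + (1/4)·R1: [0, 19/4, 13/4, -39/4, 25/2]
R3 ← R3 + (19/6)·R2: [0, 0, -14/3, 4/3, -10/3]
Echelon form has 3 nonzero rows, so rank(C) = 3.
The rank gives the maximum number of linearly independent rows: 3.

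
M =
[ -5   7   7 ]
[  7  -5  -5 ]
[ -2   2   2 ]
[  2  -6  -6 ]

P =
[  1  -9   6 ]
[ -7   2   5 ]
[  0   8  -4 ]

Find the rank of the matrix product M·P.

2

First compute MP:
[[-54, 115, -23],
 [ 42, -113,  37],
 [-16,  38, -10],
 [ 44, -78,   6]]
Now row reduce the product.
R2 ← R2 + (7/9)·R1: [0, -212/9, 172/9]
R3 ← R3 − (8/27)·R1: [0, 106/27, -86/27]
R4 ← R4 + (22/27)·R1: [0, 424/27, -344/27]
R3 ← R3 + (1/6)·R2: [0, 0, 0]
R4 ← R4 + (2/3)·R2: [0, 0, 0]
2 nonzero rows, so rank(MP) = 2.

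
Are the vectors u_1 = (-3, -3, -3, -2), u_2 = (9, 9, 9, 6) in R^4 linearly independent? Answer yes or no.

no

Form the matrix with these vectors as rows and row reduce.
R2 ← R2 + (3)·R1: [0, 0, 0, 0]
1 nonzero row, so the 2 vectors span a space of dimension 1.
Since 1 < 2, the vectors are linearly dependent.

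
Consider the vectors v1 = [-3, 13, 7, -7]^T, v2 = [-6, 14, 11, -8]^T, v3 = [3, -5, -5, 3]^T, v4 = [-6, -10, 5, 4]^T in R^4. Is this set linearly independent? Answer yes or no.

Form the matrix with these vectors as rows and row reduce.
R2 ← R2 − (2)·R1: [0, -12, -3, 6]
R3 ← R3 + R1: [0, 8, 2, -4]
R4 ← R4 − (2)·R1: [0, -36, -9, 18]
R3 ← R3 + (2/3)·R2: [0, 0, 0, 0]
R4 ← R4 − (3)·R2: [0, 0, 0, 0]
2 nonzero rows, so the 4 vectors span a space of dimension 2.
Since 2 < 4, the vectors are linearly dependent.

no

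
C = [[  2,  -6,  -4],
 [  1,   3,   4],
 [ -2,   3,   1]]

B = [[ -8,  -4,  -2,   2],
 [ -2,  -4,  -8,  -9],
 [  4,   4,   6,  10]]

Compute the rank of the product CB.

2

First compute CB:
[[-20,   0,  20,  18],
 [  2,   0,  -2,  15],
 [ 14,   0, -14, -21]]
Now row reduce the product.
R2 ← R2 + (1/10)·R1: [0, 0, 0, 84/5]
R3 ← R3 + (7/10)·R1: [0, 0, 0, -42/5]
R3 ← R3 + (1/2)·R2: [0, 0, 0, 0]
2 nonzero rows, so rank(CB) = 2.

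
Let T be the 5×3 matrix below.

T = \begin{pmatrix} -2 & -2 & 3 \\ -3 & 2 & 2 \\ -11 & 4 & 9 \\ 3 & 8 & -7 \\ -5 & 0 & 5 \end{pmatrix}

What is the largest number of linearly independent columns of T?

Row reduce to echelon form.
R2 ← R2 − (3/2)·R1: [0, 5, -5/2]
R3 ← R3 − (11/2)·R1: [0, 15, -15/2]
R4 ← R4 + (3/2)·R1: [0, 5, -5/2]
R5 ← R5 − (5/2)·R1: [0, 5, -5/2]
R3 ← R3 − (3)·R2: [0, 0, 0]
R4 ← R4 − R2: [0, 0, 0]
R5 ← R5 − R2: [0, 0, 0]
Echelon form has 2 nonzero rows, so rank(T) = 2.
The rank gives the maximum number of linearly independent columns: 2.

2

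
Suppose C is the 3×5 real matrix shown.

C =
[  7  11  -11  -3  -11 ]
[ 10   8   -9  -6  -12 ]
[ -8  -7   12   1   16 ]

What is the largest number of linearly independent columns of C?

Row reduce to echelon form.
R2 ← R2 − (10/7)·R1: [0, -54/7, 47/7, -12/7, 26/7]
R3 ← R3 + (8/7)·R1: [0, 39/7, -4/7, -17/7, 24/7]
R3 ← R3 + (13/18)·R2: [0, 0, 77/18, -11/3, 55/9]
Echelon form has 3 nonzero rows, so rank(C) = 3.
The rank gives the maximum number of linearly independent columns: 3.

3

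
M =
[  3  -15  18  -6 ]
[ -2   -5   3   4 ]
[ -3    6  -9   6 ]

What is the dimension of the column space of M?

Row reduce to echelon form.
R2 ← R2 + (2/3)·R1: [0, -15, 15, 0]
R3 ← R3 + R1: [0, -9, 9, 0]
R3 ← R3 − (3/5)·R2: [0, 0, 0, 0]
Echelon form has 2 nonzero rows, so rank(M) = 2.
The column space has dimension equal to the rank: 2.

2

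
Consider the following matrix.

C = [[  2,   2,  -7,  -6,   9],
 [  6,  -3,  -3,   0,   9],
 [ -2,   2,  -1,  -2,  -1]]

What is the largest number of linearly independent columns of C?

2

Row reduce to echelon form.
R2 ← R2 − (3)·R1: [0, -9, 18, 18, -18]
R3 ← R3 + R1: [0, 4, -8, -8, 8]
R3 ← R3 + (4/9)·R2: [0, 0, 0, 0, 0]
Echelon form has 2 nonzero rows, so rank(C) = 2.
The rank gives the maximum number of linearly independent columns: 2.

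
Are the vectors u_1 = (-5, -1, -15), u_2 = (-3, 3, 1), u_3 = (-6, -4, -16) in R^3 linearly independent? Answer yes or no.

yes

Form the matrix with these vectors as rows and row reduce.
R2 ← R2 − (3/5)·R1: [0, 18/5, 10]
R3 ← R3 − (6/5)·R1: [0, -14/5, 2]
R3 ← R3 + (7/9)·R2: [0, 0, 88/9]
3 nonzero rows, so the 3 vectors span a space of dimension 3.
Since 3 = 3, the vectors are linearly independent.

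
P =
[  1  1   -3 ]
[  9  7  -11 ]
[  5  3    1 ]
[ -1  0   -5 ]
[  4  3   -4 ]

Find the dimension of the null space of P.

Row reduce to echelon form.
R2 ← R2 − (9)·R1: [0, -2, 16]
R3 ← R3 − (5)·R1: [0, -2, 16]
R4 ← R4 + R1: [0, 1, -8]
R5 ← R5 − (4)·R1: [0, -1, 8]
R3 ← R3 − R2: [0, 0, 0]
R4 ← R4 + (1/2)·R2: [0, 0, 0]
R5 ← R5 − (1/2)·R2: [0, 0, 0]
2 nonzero rows, so rank(P) = 2.
P has 3 columns; by rank–nullity, nullity = 3 − 2 = 1.

1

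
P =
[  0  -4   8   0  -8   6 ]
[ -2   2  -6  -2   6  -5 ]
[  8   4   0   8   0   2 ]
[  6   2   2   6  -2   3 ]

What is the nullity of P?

4

Row reduce to echelon form.
Swap R1 ↔ R2
R3 ← R3 + (4)·R1: [0, 12, -24, 0, 24, -18]
R4 ← R4 + (3)·R1: [0, 8, -16, 0, 16, -12]
R3 ← R3 + (3)·R2: [0, 0, 0, 0, 0, 0]
R4 ← R4 + (2)·R2: [0, 0, 0, 0, 0, 0]
2 nonzero rows, so rank(P) = 2.
P has 6 columns; by rank–nullity, nullity = 6 − 2 = 4.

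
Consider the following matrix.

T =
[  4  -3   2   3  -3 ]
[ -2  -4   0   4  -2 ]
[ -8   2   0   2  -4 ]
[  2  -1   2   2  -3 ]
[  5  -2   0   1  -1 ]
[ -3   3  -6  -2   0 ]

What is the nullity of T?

1

Row reduce to echelon form.
R2 ← R2 + (1/2)·R1: [0, -11/2, 1, 11/2, -7/2]
R3 ← R3 + (2)·R1: [0, -4, 4, 8, -10]
R4 ← R4 − (1/2)·R1: [0, 1/2, 1, 1/2, -3/2]
R5 ← R5 − (5/4)·R1: [0, 7/4, -5/2, -11/4, 11/4]
R6 ← R6 + (3/4)·R1: [0, 3/4, -9/2, 1/4, -9/4]
R3 ← R3 − (8/11)·R2: [0, 0, 36/11, 4, -82/11]
R4 ← R4 + (1/11)·R2: [0, 0, 12/11, 1, -20/11]
R5 ← R5 + (7/22)·R2: [0, 0, -24/11, -1, 18/11]
R6 ← R6 + (3/22)·R2: [0, 0, -48/11, 1, -30/11]
R4 ← R4 − (1/3)·R3: [0, 0, 0, -1/3, 2/3]
R5 ← R5 + (2/3)·R3: [0, 0, 0, 5/3, -10/3]
R6 ← R6 + (4/3)·R3: [0, 0, 0, 19/3, -38/3]
R5 ← R5 + (5)·R4: [0, 0, 0, 0, 0]
R6 ← R6 + (19)·R4: [0, 0, 0, 0, 0]
4 nonzero rows, so rank(T) = 4.
T has 5 columns; by rank–nullity, nullity = 5 − 4 = 1.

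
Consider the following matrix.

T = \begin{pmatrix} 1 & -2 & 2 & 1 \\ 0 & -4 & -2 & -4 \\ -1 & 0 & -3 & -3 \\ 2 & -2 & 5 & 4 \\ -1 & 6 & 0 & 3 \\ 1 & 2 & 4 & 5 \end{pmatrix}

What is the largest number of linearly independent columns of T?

2

Row reduce to echelon form.
R3 ← R3 + R1: [0, -2, -1, -2]
R4 ← R4 − (2)·R1: [0, 2, 1, 2]
R5 ← R5 + R1: [0, 4, 2, 4]
R6 ← R6 − R1: [0, 4, 2, 4]
R3 ← R3 − (1/2)·R2: [0, 0, 0, 0]
R4 ← R4 + (1/2)·R2: [0, 0, 0, 0]
R5 ← R5 + R2: [0, 0, 0, 0]
R6 ← R6 + R2: [0, 0, 0, 0]
Echelon form has 2 nonzero rows, so rank(T) = 2.
The rank gives the maximum number of linearly independent columns: 2.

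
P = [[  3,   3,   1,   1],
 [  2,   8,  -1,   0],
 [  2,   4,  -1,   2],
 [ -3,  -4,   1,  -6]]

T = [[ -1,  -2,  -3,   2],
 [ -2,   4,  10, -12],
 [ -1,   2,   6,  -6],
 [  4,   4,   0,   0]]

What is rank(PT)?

3

First compute PT:
[[ -6,  12,  27, -36],
 [-17,  26,  68, -86],
 [ -1,  18,  28, -38],
 [-14, -32, -25,  36]]
Now row reduce the product.
R2 ← R2 − (17/6)·R1: [0, -8, -17/2, 16]
R3 ← R3 − (1/6)·R1: [0, 16, 47/2, -32]
R4 ← R4 − (7/3)·R1: [0, -60, -88, 120]
R3 ← R3 + (2)·R2: [0, 0, 13/2, 0]
R4 ← R4 − (15/2)·R2: [0, 0, -97/4, 0]
R4 ← R4 + (97/26)·R3: [0, 0, 0, 0]
3 nonzero rows, so rank(PT) = 3.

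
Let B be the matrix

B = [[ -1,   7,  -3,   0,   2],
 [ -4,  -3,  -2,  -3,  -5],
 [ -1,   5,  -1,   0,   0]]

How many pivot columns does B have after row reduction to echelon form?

Row reduce to echelon form.
R2 ← R2 − (4)·R1: [0, -31, 10, -3, -13]
R3 ← R3 − R1: [0, -2, 2, 0, -2]
R3 ← R3 − (2/31)·R2: [0, 0, 42/31, 6/31, -36/31]
Echelon form has 3 nonzero rows, so rank(B) = 3.
Each nonzero row contributes one pivot column: 3 pivot columns.

3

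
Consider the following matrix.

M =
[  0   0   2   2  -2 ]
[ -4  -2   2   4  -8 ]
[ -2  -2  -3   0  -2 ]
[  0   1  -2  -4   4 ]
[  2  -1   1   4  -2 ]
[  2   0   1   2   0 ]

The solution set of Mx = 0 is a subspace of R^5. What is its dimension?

2

Row reduce to echelon form.
Swap R1 ↔ R2
R3 ← R3 − (1/2)·R1: [0, -1, -4, -2, 2]
R5 ← R5 + (1/2)·R1: [0, -2, 2, 6, -6]
R6 ← R6 + (1/2)·R1: [0, -1, 2, 4, -4]
Swap R2 ↔ R3
R4 ← R4 + R2: [0, 0, -6, -6, 6]
R5 ← R5 − (2)·R2: [0, 0, 10, 10, -10]
R6 ← R6 − R2: [0, 0, 6, 6, -6]
R4 ← R4 + (3)·R3: [0, 0, 0, 0, 0]
R5 ← R5 − (5)·R3: [0, 0, 0, 0, 0]
R6 ← R6 − (3)·R3: [0, 0, 0, 0, 0]
3 nonzero rows, so rank(M) = 3.
M has 5 columns; by rank–nullity, nullity = 5 − 3 = 2.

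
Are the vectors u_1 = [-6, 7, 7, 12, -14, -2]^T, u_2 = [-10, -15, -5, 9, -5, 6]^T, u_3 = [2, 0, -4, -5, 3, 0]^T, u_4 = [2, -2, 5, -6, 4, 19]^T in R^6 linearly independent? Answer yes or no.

Form the matrix with these vectors as rows and row reduce.
R2 ← R2 − (5/3)·R1: [0, -80/3, -50/3, -11, 55/3, 28/3]
R3 ← R3 + (1/3)·R1: [0, 7/3, -5/3, -1, -5/3, -2/3]
R4 ← R4 + (1/3)·R1: [0, 1/3, 22/3, -2, -2/3, 55/3]
R3 ← R3 + (7/80)·R2: [0, 0, -25/8, -157/80, -1/16, 3/20]
R4 ← R4 + (1/80)·R2: [0, 0, 57/8, -171/80, -7/16, 369/20]
R4 ← R4 + (57/25)·R3: [0, 0, 0, -1653/250, -29/50, 2349/125]
4 nonzero rows, so the 4 vectors span a space of dimension 4.
Since 4 = 4, the vectors are linearly independent.

yes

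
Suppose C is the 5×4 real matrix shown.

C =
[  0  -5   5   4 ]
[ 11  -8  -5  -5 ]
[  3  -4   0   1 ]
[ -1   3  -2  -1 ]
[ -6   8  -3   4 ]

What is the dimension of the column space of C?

Row reduce to echelon form.
Swap R1 ↔ R2
R3 ← R3 − (3/11)·R1: [0, -20/11, 15/11, 26/11]
R4 ← R4 + (1/11)·R1: [0, 25/11, -27/11, -16/11]
R5 ← R5 + (6/11)·R1: [0, 40/11, -63/11, 14/11]
R3 ← R3 − (4/11)·R2: [0, 0, -5/11, 10/11]
R4 ← R4 + (5/11)·R2: [0, 0, -2/11, 4/11]
R5 ← R5 + (8/11)·R2: [0, 0, -23/11, 46/11]
R4 ← R4 − (2/5)·R3: [0, 0, 0, 0]
R5 ← R5 − (23/5)·R3: [0, 0, 0, 0]
Echelon form has 3 nonzero rows, so rank(C) = 3.
The column space has dimension equal to the rank: 3.

3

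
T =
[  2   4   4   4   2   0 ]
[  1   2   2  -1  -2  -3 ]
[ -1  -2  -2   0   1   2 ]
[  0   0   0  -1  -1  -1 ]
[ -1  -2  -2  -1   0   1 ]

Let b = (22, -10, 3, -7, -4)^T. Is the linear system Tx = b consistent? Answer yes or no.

Row reduce the augmented matrix [T | b].
R2 ← R2 − (1/2)·R1: [0, 0, 0, -3, -3, -3, -21]
R3 ← R3 + (1/2)·R1: [0, 0, 0, 2, 2, 2, 14]
R5 ← R5 + (1/2)·R1: [0, 0, 0, 1, 1, 1, 7]
R3 ← R3 + (2/3)·R2: [0, 0, 0, 0, 0, 0, 0]
R4 ← R4 − (1/3)·R2: [0, 0, 0, 0, 0, 0, 0]
R5 ← R5 + (1/3)·R2: [0, 0, 0, 0, 0, 0, 0]
The echelon form has 2 nonzero rows, and every pivot lies in the first 6 columns, so rank(T) = rank([T|b]) = 2.
The system is consistent.

yes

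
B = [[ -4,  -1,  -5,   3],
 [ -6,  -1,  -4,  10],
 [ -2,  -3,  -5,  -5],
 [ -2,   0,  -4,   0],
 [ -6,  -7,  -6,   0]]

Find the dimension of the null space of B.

1

Row reduce to echelon form.
R2 ← R2 − (3/2)·R1: [0, 1/2, 7/2, 11/2]
R3 ← R3 − (1/2)·R1: [0, -5/2, -5/2, -13/2]
R4 ← R4 − (1/2)·R1: [0, 1/2, -3/2, -3/2]
R5 ← R5 − (3/2)·R1: [0, -11/2, 3/2, -9/2]
R3 ← R3 + (5)·R2: [0, 0, 15, 21]
R4 ← R4 − R2: [0, 0, -5, -7]
R5 ← R5 + (11)·R2: [0, 0, 40, 56]
R4 ← R4 + (1/3)·R3: [0, 0, 0, 0]
R5 ← R5 − (8/3)·R3: [0, 0, 0, 0]
3 nonzero rows, so rank(B) = 3.
B has 4 columns; by rank–nullity, nullity = 4 − 3 = 1.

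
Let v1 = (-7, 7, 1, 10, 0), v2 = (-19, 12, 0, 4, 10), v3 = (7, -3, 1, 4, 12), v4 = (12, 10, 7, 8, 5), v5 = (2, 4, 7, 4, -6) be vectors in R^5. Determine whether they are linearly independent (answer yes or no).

Form the matrix with these vectors as rows and row reduce.
R2 ← R2 − (19/7)·R1: [0, -7, -19/7, -162/7, 10]
R3 ← R3 + R1: [0, 4, 2, 14, 12]
R4 ← R4 + (12/7)·R1: [0, 22, 61/7, 176/7, 5]
R5 ← R5 + (2/7)·R1: [0, 6, 51/7, 48/7, -6]
R3 ← R3 + (4/7)·R2: [0, 0, 22/49, 38/49, 124/7]
R4 ← R4 + (22/7)·R2: [0, 0, 9/49, -2332/49, 255/7]
R5 ← R5 + (6/7)·R2: [0, 0, 243/49, -636/49, 18/7]
R4 ← R4 − (9/22)·R3: [0, 0, 0, -527/11, 321/11]
R5 ← R5 − (243/22)·R3: [0, 0, 0, -237/11, -2124/11]
R5 ← R5 − (237/527)·R4: [0, 0, 0, 0, -108675/527]
5 nonzero rows, so the 5 vectors span a space of dimension 5.
Since 5 = 5, the vectors are linearly independent.

yes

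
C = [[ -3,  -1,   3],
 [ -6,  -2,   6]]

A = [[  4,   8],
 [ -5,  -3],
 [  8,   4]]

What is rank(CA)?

First compute CA:
[[ 17,  -9],
 [ 34, -18]]
Now row reduce the product.
R2 ← R2 − (2)·R1: [0, 0]
1 nonzero row, so rank(CA) = 1.

1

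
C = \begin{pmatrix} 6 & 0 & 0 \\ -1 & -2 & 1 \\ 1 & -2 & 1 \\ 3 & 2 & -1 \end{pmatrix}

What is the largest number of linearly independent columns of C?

2

Row reduce to echelon form.
R2 ← R2 + (1/6)·R1: [0, -2, 1]
R3 ← R3 − (1/6)·R1: [0, -2, 1]
R4 ← R4 − (1/2)·R1: [0, 2, -1]
R3 ← R3 − R2: [0, 0, 0]
R4 ← R4 + R2: [0, 0, 0]
Echelon form has 2 nonzero rows, so rank(C) = 2.
The rank gives the maximum number of linearly independent columns: 2.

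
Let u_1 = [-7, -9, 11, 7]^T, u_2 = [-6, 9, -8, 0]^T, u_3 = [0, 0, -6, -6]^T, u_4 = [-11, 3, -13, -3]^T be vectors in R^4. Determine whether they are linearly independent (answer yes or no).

Form the matrix with these vectors as rows and row reduce.
R2 ← R2 − (6/7)·R1: [0, 117/7, -122/7, -6]
R4 ← R4 − (11/7)·R1: [0, 120/7, -212/7, -14]
R4 ← R4 − (40/39)·R2: [0, 0, -484/39, -102/13]
R4 ← R4 − (242/117)·R3: [0, 0, 0, 178/39]
4 nonzero rows, so the 4 vectors span a space of dimension 4.
Since 4 = 4, the vectors are linearly independent.

yes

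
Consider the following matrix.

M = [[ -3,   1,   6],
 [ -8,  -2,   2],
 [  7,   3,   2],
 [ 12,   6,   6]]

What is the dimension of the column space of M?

2

Row reduce to echelon form.
R2 ← R2 − (8/3)·R1: [0, -14/3, -14]
R3 ← R3 + (7/3)·R1: [0, 16/3, 16]
R4 ← R4 + (4)·R1: [0, 10, 30]
R3 ← R3 + (8/7)·R2: [0, 0, 0]
R4 ← R4 + (15/7)·R2: [0, 0, 0]
Echelon form has 2 nonzero rows, so rank(M) = 2.
The column space has dimension equal to the rank: 2.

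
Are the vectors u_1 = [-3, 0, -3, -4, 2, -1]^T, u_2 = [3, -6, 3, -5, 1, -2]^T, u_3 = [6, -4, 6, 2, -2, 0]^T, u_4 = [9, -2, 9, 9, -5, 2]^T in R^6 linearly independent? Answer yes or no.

no

Form the matrix with these vectors as rows and row reduce.
R2 ← R2 + R1: [0, -6, 0, -9, 3, -3]
R3 ← R3 + (2)·R1: [0, -4, 0, -6, 2, -2]
R4 ← R4 + (3)·R1: [0, -2, 0, -3, 1, -1]
R3 ← R3 − (2/3)·R2: [0, 0, 0, 0, 0, 0]
R4 ← R4 − (1/3)·R2: [0, 0, 0, 0, 0, 0]
2 nonzero rows, so the 4 vectors span a space of dimension 2.
Since 2 < 4, the vectors are linearly dependent.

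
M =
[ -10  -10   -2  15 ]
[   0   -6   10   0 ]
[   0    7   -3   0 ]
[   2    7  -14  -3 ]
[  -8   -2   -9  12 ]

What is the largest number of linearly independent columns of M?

3

Row reduce to echelon form.
R4 ← R4 + (1/5)·R1: [0, 5, -72/5, 0]
R5 ← R5 − (4/5)·R1: [0, 6, -37/5, 0]
R3 ← R3 + (7/6)·R2: [0, 0, 26/3, 0]
R4 ← R4 + (5/6)·R2: [0, 0, -91/15, 0]
R5 ← R5 + R2: [0, 0, 13/5, 0]
R4 ← R4 + (7/10)·R3: [0, 0, 0, 0]
R5 ← R5 − (3/10)·R3: [0, 0, 0, 0]
Echelon form has 3 nonzero rows, so rank(M) = 3.
The rank gives the maximum number of linearly independent columns: 3.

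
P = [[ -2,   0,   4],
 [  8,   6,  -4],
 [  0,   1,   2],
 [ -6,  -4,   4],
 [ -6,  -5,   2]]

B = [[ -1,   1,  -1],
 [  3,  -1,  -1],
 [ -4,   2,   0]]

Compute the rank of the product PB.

2

First compute PB:
[[-14,   6,   2],
 [ 26,  -6, -14],
 [ -5,   3,  -1],
 [-22,   6,  10],
 [-17,   3,  11]]
Now row reduce the product.
R2 ← R2 + (13/7)·R1: [0, 36/7, -72/7]
R3 ← R3 − (5/14)·R1: [0, 6/7, -12/7]
R4 ← R4 − (11/7)·R1: [0, -24/7, 48/7]
R5 ← R5 − (17/14)·R1: [0, -30/7, 60/7]
R3 ← R3 − (1/6)·R2: [0, 0, 0]
R4 ← R4 + (2/3)·R2: [0, 0, 0]
R5 ← R5 + (5/6)·R2: [0, 0, 0]
2 nonzero rows, so rank(PB) = 2.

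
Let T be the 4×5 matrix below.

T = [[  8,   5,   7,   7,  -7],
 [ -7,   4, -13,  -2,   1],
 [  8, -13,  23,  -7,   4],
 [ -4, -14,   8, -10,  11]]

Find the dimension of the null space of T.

1

Row reduce to echelon form.
R2 ← R2 + (7/8)·R1: [0, 67/8, -55/8, 33/8, -41/8]
R3 ← R3 − R1: [0, -18, 16, -14, 11]
R4 ← R4 + (1/2)·R1: [0, -23/2, 23/2, -13/2, 15/2]
R3 ← R3 + (144/67)·R2: [0, 0, 82/67, -344/67, -1/67]
R4 ← R4 + (92/67)·R2: [0, 0, 138/67, -56/67, 31/67]
R4 ← R4 − (69/41)·R3: [0, 0, 0, 320/41, 20/41]
4 nonzero rows, so rank(T) = 4.
T has 5 columns; by rank–nullity, nullity = 5 − 4 = 1.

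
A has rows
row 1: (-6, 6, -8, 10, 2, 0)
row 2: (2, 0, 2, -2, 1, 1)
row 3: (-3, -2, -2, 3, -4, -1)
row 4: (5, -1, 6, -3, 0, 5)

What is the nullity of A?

3

Row reduce to echelon form.
R2 ← R2 + (1/3)·R1: [0, 2, -2/3, 4/3, 5/3, 1]
R3 ← R3 − (1/2)·R1: [0, -5, 2, -2, -5, -1]
R4 ← R4 + (5/6)·R1: [0, 4, -2/3, 16/3, 5/3, 5]
R3 ← R3 + (5/2)·R2: [0, 0, 1/3, 4/3, -5/6, 3/2]
R4 ← R4 − (2)·R2: [0, 0, 2/3, 8/3, -5/3, 3]
R4 ← R4 − (2)·R3: [0, 0, 0, 0, 0, 0]
3 nonzero rows, so rank(A) = 3.
A has 6 columns; by rank–nullity, nullity = 6 − 3 = 3.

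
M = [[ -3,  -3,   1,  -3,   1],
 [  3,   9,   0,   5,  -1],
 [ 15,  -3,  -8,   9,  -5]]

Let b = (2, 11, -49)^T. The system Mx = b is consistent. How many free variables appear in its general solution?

3

Row reduce the augmented matrix [M | b].
R2 ← R2 + R1: [0, 6, 1, 2, 0, 13]
R3 ← R3 + (5)·R1: [0, -18, -3, -6, 0, -39]
R3 ← R3 + (3)·R2: [0, 0, 0, 0, 0, 0]
The echelon form has 2 nonzero rows, and every pivot lies in the first 5 columns, so rank(M) = rank([M|b]) = 2.
The system is consistent.
Free variables = (unknowns) − (rank) = 5 − 2 = 3.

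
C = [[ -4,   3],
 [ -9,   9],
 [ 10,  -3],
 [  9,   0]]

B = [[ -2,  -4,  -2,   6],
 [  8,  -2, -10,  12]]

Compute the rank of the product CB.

First compute CB:
[[ 32,  10, -22,  12],
 [ 90,  18, -72,  54],
 [-44, -34,  10,  24],
 [-18, -36, -18,  54]]
Now row reduce the product.
R2 ← R2 − (45/16)·R1: [0, -81/8, -81/8, 81/4]
R3 ← R3 + (11/8)·R1: [0, -81/4, -81/4, 81/2]
R4 ← R4 + (9/16)·R1: [0, -243/8, -243/8, 243/4]
R3 ← R3 − (2)·R2: [0, 0, 0, 0]
R4 ← R4 − (3)·R2: [0, 0, 0, 0]
2 nonzero rows, so rank(CB) = 2.

2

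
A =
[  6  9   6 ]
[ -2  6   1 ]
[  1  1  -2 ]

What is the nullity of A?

Row reduce to echelon form.
R2 ← R2 + (1/3)·R1: [0, 9, 3]
R3 ← R3 − (1/6)·R1: [0, -1/2, -3]
R3 ← R3 + (1/18)·R2: [0, 0, -17/6]
3 nonzero rows, so rank(A) = 3.
A has 3 columns; by rank–nullity, nullity = 3 − 3 = 0.

0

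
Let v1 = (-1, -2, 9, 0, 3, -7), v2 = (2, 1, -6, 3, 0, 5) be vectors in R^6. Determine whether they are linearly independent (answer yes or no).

Form the matrix with these vectors as rows and row reduce.
R2 ← R2 + (2)·R1: [0, -3, 12, 3, 6, -9]
2 nonzero rows, so the 2 vectors span a space of dimension 2.
Since 2 = 2, the vectors are linearly independent.

yes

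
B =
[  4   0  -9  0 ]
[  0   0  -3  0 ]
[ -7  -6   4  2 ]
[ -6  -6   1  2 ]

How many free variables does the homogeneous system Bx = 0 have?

1

Row reduce to echelon form.
R3 ← R3 + (7/4)·R1: [0, -6, -47/4, 2]
R4 ← R4 + (3/2)·R1: [0, -6, -25/2, 2]
Swap R2 ↔ R3
R4 ← R4 − R2: [0, 0, -3/4, 0]
R4 ← R4 − (1/4)·R3: [0, 0, 0, 0]
3 nonzero rows, so rank(B) = 3.
B has 4 columns; by rank–nullity, nullity = 4 − 3 = 1.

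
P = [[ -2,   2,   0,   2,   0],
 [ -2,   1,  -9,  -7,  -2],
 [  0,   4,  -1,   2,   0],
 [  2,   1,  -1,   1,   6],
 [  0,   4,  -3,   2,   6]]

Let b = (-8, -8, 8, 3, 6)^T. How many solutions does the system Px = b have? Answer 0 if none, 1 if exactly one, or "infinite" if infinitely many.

Row reduce the augmented matrix [P | b].
R2 ← R2 − R1: [0, -1, -9, -9, -2, 0]
R4 ← R4 + R1: [0, 3, -1, 3, 6, -5]
R3 ← R3 + (4)·R2: [0, 0, -37, -34, -8, 8]
R4 ← R4 + (3)·R2: [0, 0, -28, -24, 0, -5]
R5 ← R5 + (4)·R2: [0, 0, -39, -34, -2, 6]
R4 ← R4 − (28/37)·R3: [0, 0, 0, 64/37, 224/37, -409/37]
R5 ← R5 − (39/37)·R3: [0, 0, 0, 68/37, 238/37, -90/37]
R5 ← R5 − (17/16)·R4: [0, 0, 0, 0, 0, 149/16]
The echelon form has 5 nonzero rows; the last pivot sits in the augmented column, so rank(P) = 4 but rank([P|b]) = 5.
Since the ranks differ, the system is inconsistent.
It has no solutions.

0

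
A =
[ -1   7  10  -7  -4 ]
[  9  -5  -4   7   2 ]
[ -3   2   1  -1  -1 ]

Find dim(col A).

3

Row reduce to echelon form.
R2 ← R2 + (9)·R1: [0, 58, 86, -56, -34]
R3 ← R3 − (3)·R1: [0, -19, -29, 20, 11]
R3 ← R3 + (19/58)·R2: [0, 0, -24/29, 48/29, -4/29]
Echelon form has 3 nonzero rows, so rank(A) = 3.
The column space has dimension equal to the rank: 3.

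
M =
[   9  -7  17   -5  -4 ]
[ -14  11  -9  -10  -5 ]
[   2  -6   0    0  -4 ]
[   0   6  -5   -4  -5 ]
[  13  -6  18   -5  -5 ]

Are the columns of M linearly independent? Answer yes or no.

Row reduce M to echelon form.
R2 ← R2 + (14/9)·R1: [0, 1/9, 157/9, -160/9, -101/9]
R3 ← R3 − (2/9)·R1: [0, -40/9, -34/9, 10/9, -28/9]
R5 ← R5 − (13/9)·R1: [0, 37/9, -59/9, 20/9, 7/9]
R3 ← R3 + (40)·R2: [0, 0, 694, -710, -452]
R4 ← R4 − (54)·R2: [0, 0, -947, 956, 601]
R5 ← R5 − (37)·R2: [0, 0, -652, 660, 416]
R4 ← R4 + (947/694)·R3: [0, 0, 0, -4453/347, -5475/347]
R5 ← R5 + (326/347)·R3: [0, 0, 0, -2440/347, -3000/347]
R5 ← R5 − (40/73)·R4: [0, 0, 0, 0, 0]
4 pivots among 5 columns.
Only 4 < 5 pivot columns, so the columns are linearly dependent.

no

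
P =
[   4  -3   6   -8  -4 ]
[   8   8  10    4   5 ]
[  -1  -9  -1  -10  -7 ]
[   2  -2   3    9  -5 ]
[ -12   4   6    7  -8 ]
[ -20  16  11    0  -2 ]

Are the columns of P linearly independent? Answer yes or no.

Row reduce P to echelon form.
R2 ← R2 − (2)·R1: [0, 14, -2, 20, 13]
R3 ← R3 + (1/4)·R1: [0, -39/4, 1/2, -12, -8]
R4 ← R4 − (1/2)·R1: [0, -1/2, 0, 13, -3]
R5 ← R5 + (3)·R1: [0, -5, 24, -17, -20]
R6 ← R6 + (5)·R1: [0, 1, 41, -40, -22]
R3 ← R3 + (39/56)·R2: [0, 0, -25/28, 27/14, 59/56]
R4 ← R4 + (1/28)·R2: [0, 0, -1/14, 96/7, -71/28]
R5 ← R5 + (5/14)·R2: [0, 0, 163/7, -69/7, -215/14]
R6 ← R6 − (1/14)·R2: [0, 0, 288/7, -290/7, -321/14]
R4 ← R4 − (2/25)·R3: [0, 0, 0, 339/25, -131/50]
R5 ← R5 + (652/25)·R3: [0, 0, 0, 1011/25, 303/25]
R6 ← R6 + (1152/25)·R3: [0, 0, 0, 1186/25, 1281/50]
R5 ← R5 − (337/113)·R4: [0, 0, 0, 0, 4505/226]
R6 ← R6 − (1186/339)·R4: [0, 0, 0, 0, 23585/678]
R6 ← R6 − (89/51)·R5: [0, 0, 0, 0, 0]
5 pivots among 5 columns.
Every column is a pivot column, so the columns are linearly independent.

yes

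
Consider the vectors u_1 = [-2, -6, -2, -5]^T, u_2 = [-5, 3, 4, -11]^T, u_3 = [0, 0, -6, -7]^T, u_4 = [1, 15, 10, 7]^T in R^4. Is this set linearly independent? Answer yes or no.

no

Form the matrix with these vectors as rows and row reduce.
R2 ← R2 − (5/2)·R1: [0, 18, 9, 3/2]
R4 ← R4 + (1/2)·R1: [0, 12, 9, 9/2]
R4 ← R4 − (2/3)·R2: [0, 0, 3, 7/2]
R4 ← R4 + (1/2)·R3: [0, 0, 0, 0]
3 nonzero rows, so the 4 vectors span a space of dimension 3.
Since 3 < 4, the vectors are linearly dependent.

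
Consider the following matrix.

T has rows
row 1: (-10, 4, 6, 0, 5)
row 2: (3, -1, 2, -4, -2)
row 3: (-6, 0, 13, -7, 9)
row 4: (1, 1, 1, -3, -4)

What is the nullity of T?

Row reduce to echelon form.
R2 ← R2 + (3/10)·R1: [0, 1/5, 19/5, -4, -1/2]
R3 ← R3 − (3/5)·R1: [0, -12/5, 47/5, -7, 6]
R4 ← R4 + (1/10)·R1: [0, 7/5, 8/5, -3, -7/2]
R3 ← R3 + (12)·R2: [0, 0, 55, -55, 0]
R4 ← R4 − (7)·R2: [0, 0, -25, 25, 0]
R4 ← R4 + (5/11)·R3: [0, 0, 0, 0, 0]
3 nonzero rows, so rank(T) = 3.
T has 5 columns; by rank–nullity, nullity = 5 − 3 = 2.

2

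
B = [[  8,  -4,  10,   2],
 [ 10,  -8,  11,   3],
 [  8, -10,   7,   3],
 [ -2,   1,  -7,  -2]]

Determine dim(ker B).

Row reduce to echelon form.
R2 ← R2 − (5/4)·R1: [0, -3, -3/2, 1/2]
R3 ← R3 − R1: [0, -6, -3, 1]
R4 ← R4 + (1/4)·R1: [0, 0, -9/2, -3/2]
R3 ← R3 − (2)·R2: [0, 0, 0, 0]
Swap R3 ↔ R4
3 nonzero rows, so rank(B) = 3.
B has 4 columns; by rank–nullity, nullity = 4 − 3 = 1.

1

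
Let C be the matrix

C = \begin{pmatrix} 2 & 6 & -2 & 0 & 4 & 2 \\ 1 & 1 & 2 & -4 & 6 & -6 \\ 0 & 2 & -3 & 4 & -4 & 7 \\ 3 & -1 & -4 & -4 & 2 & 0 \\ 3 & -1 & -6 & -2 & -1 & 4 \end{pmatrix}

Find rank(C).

Row reduce to echelon form.
R2 ← R2 − (1/2)·R1: [0, -2, 3, -4, 4, -7]
R4 ← R4 − (3/2)·R1: [0, -10, -1, -4, -4, -3]
R5 ← R5 − (3/2)·R1: [0, -10, -3, -2, -7, 1]
R3 ← R3 + R2: [0, 0, 0, 0, 0, 0]
R4 ← R4 − (5)·R2: [0, 0, -16, 16, -24, 32]
R5 ← R5 − (5)·R2: [0, 0, -18, 18, -27, 36]
Swap R3 ↔ R4
R5 ← R5 − (9/8)·R3: [0, 0, 0, 0, 0, 0]
Echelon form has 3 nonzero rows, so rank(C) = 3.

3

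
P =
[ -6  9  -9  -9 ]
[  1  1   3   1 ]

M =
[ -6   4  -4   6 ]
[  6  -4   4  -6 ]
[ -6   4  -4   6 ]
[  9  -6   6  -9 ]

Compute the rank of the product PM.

1

First compute PM:
[[ 63, -42,  42, -63],
 [ -9,   6,  -6,   9]]
Now row reduce the product.
R2 ← R2 + (1/7)·R1: [0, 0, 0, 0]
1 nonzero row, so rank(PM) = 1.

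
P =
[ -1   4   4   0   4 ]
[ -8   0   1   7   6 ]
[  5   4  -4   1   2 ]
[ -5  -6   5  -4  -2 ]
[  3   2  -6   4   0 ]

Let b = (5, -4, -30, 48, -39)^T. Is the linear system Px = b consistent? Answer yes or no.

Row reduce the augmented matrix [P | b].
R2 ← R2 − (8)·R1: [0, -32, -31, 7, -26, -44]
R3 ← R3 + (5)·R1: [0, 24, 16, 1, 22, -5]
R4 ← R4 − (5)·R1: [0, -26, -15, -4, -22, 23]
R5 ← R5 + (3)·R1: [0, 14, 6, 4, 12, -24]
R3 ← R3 + (3/4)·R2: [0, 0, -29/4, 25/4, 5/2, -38]
R4 ← R4 − (13/16)·R2: [0, 0, 163/16, -155/16, -7/8, 235/4]
R5 ← R5 + (7/16)·R2: [0, 0, -121/16, 113/16, 5/8, -173/4]
R4 ← R4 + (163/116)·R3: [0, 0, 0, -105/116, 153/58, 621/116]
R5 ← R5 − (121/116)·R3: [0, 0, 0, 63/116, -115/58, -419/116]
R5 ← R5 + (3/5)·R4: [0, 0, 0, 0, -2/5, -2/5]
The echelon form has 5 nonzero rows, and every pivot lies in the first 5 columns, so rank(P) = rank([P|b]) = 5.
The system is consistent.

yes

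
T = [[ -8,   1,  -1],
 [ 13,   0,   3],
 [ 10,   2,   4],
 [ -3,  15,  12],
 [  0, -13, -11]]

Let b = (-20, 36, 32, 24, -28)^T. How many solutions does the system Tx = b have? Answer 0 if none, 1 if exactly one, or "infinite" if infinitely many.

infinite

Row reduce the augmented matrix [T | b].
R2 ← R2 + (13/8)·R1: [0, 13/8, 11/8, 7/2]
R3 ← R3 + (5/4)·R1: [0, 13/4, 11/4, 7]
R4 ← R4 − (3/8)·R1: [0, 117/8, 99/8, 63/2]
R3 ← R3 − (2)·R2: [0, 0, 0, 0]
R4 ← R4 − (9)·R2: [0, 0, 0, 0]
R5 ← R5 + (8)·R2: [0, 0, 0, 0]
The echelon form has 2 nonzero rows, and every pivot lies in the first 3 columns, so rank(T) = rank([T|b]) = 2.
The system is consistent.
rank = 2 < 3 unknowns, so there are infinitely many solutions.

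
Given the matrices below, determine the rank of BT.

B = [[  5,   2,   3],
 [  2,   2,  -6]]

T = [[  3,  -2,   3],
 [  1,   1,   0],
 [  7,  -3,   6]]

2

First compute BT:
[[ 38, -17,  33],
 [-34,  16, -30]]
Now row reduce the product.
R2 ← R2 + (17/19)·R1: [0, 15/19, -9/19]
2 nonzero rows, so rank(BT) = 2.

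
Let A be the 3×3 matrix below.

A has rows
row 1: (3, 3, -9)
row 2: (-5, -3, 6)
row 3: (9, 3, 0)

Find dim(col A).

2

Row reduce to echelon form.
R2 ← R2 + (5/3)·R1: [0, 2, -9]
R3 ← R3 − (3)·R1: [0, -6, 27]
R3 ← R3 + (3)·R2: [0, 0, 0]
Echelon form has 2 nonzero rows, so rank(A) = 2.
The column space has dimension equal to the rank: 2.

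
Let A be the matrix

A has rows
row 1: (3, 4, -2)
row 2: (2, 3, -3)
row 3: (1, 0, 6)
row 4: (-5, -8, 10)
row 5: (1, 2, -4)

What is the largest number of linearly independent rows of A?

Row reduce to echelon form.
R2 ← R2 − (2/3)·R1: [0, 1/3, -5/3]
R3 ← R3 − (1/3)·R1: [0, -4/3, 20/3]
R4 ← R4 + (5/3)·R1: [0, -4/3, 20/3]
R5 ← R5 − (1/3)·R1: [0, 2/3, -10/3]
R3 ← R3 + (4)·R2: [0, 0, 0]
R4 ← R4 + (4)·R2: [0, 0, 0]
R5 ← R5 − (2)·R2: [0, 0, 0]
Echelon form has 2 nonzero rows, so rank(A) = 2.
The rank gives the maximum number of linearly independent rows: 2.

2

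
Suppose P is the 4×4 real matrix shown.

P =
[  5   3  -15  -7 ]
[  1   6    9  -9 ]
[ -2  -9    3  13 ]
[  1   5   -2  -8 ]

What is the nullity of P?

Row reduce to echelon form.
R2 ← R2 − (1/5)·R1: [0, 27/5, 12, -38/5]
R3 ← R3 + (2/5)·R1: [0, -39/5, -3, 51/5]
R4 ← R4 − (1/5)·R1: [0, 22/5, 1, -33/5]
R3 ← R3 + (13/9)·R2: [0, 0, 43/3, -7/9]
R4 ← R4 − (22/27)·R2: [0, 0, -79/9, -11/27]
R4 ← R4 + (79/129)·R3: [0, 0, 0, -38/43]
4 nonzero rows, so rank(P) = 4.
P has 4 columns; by rank–nullity, nullity = 4 − 4 = 0.

0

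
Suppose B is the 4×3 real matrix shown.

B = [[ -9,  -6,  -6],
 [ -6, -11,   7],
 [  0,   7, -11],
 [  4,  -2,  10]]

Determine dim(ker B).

1

Row reduce to echelon form.
R2 ← R2 − (2/3)·R1: [0, -7, 11]
R4 ← R4 + (4/9)·R1: [0, -14/3, 22/3]
R3 ← R3 + R2: [0, 0, 0]
R4 ← R4 − (2/3)·R2: [0, 0, 0]
2 nonzero rows, so rank(B) = 2.
B has 3 columns; by rank–nullity, nullity = 3 − 2 = 1.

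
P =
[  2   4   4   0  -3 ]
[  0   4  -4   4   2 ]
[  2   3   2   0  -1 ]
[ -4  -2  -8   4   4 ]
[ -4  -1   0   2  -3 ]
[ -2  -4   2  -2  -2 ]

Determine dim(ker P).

2

Row reduce to echelon form.
R3 ← R3 − R1: [0, -1, -2, 0, 2]
R4 ← R4 + (2)·R1: [0, 6, 0, 4, -2]
R5 ← R5 + (2)·R1: [0, 7, 8, 2, -9]
R6 ← R6 + R1: [0, 0, 6, -2, -5]
R3 ← R3 + (1/4)·R2: [0, 0, -3, 1, 5/2]
R4 ← R4 − (3/2)·R2: [0, 0, 6, -2, -5]
R5 ← R5 − (7/4)·R2: [0, 0, 15, -5, -25/2]
R4 ← R4 + (2)·R3: [0, 0, 0, 0, 0]
R5 ← R5 + (5)·R3: [0, 0, 0, 0, 0]
R6 ← R6 + (2)·R3: [0, 0, 0, 0, 0]
3 nonzero rows, so rank(P) = 3.
P has 5 columns; by rank–nullity, nullity = 5 − 3 = 2.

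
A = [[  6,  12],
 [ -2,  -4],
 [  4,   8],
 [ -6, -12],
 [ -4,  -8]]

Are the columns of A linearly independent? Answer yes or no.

no

Row reduce A to echelon form.
R2 ← R2 + (1/3)·R1: [0, 0]
R3 ← R3 − (2/3)·R1: [0, 0]
R4 ← R4 + R1: [0, 0]
R5 ← R5 + (2/3)·R1: [0, 0]
1 pivot among 2 columns.
Only 1 < 2 pivot columns, so the columns are linearly dependent.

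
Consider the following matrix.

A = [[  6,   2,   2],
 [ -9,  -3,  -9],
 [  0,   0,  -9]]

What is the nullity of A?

1

Row reduce to echelon form.
R2 ← R2 + (3/2)·R1: [0, 0, -6]
R3 ← R3 − (3/2)·R2: [0, 0, 0]
2 nonzero rows, so rank(A) = 2.
A has 3 columns; by rank–nullity, nullity = 3 − 2 = 1.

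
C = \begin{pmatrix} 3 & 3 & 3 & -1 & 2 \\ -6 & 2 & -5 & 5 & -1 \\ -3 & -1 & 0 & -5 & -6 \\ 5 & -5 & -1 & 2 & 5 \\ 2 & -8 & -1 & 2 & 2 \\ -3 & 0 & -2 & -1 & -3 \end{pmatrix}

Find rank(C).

Row reduce to echelon form.
R2 ← R2 + (2)·R1: [0, 8, 1, 3, 3]
R3 ← R3 + R1: [0, 2, 3, -6, -4]
R4 ← R4 − (5/3)·R1: [0, -10, -6, 11/3, 5/3]
R5 ← R5 − (2/3)·R1: [0, -10, -3, 8/3, 2/3]
R6 ← R6 + R1: [0, 3, 1, -2, -1]
R3 ← R3 − (1/4)·R2: [0, 0, 11/4, -27/4, -19/4]
R4 ← R4 + (5/4)·R2: [0, 0, -19/4, 89/12, 65/12]
R5 ← R5 + (5/4)·R2: [0, 0, -7/4, 77/12, 53/12]
R6 ← R6 − (3/8)·R2: [0, 0, 5/8, -25/8, -17/8]
R4 ← R4 + (19/11)·R3: [0, 0, 0, -140/33, -92/33]
R5 ← R5 + (7/11)·R3: [0, 0, 0, 70/33, 46/33]
R6 ← R6 − (5/22)·R3: [0, 0, 0, -35/22, -23/22]
R5 ← R5 + (1/2)·R4: [0, 0, 0, 0, 0]
R6 ← R6 − (3/8)·R4: [0, 0, 0, 0, 0]
Echelon form has 4 nonzero rows, so rank(C) = 4.

4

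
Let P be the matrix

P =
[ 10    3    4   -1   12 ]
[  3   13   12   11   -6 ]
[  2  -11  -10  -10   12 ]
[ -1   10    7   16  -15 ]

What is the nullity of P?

Row reduce to echelon form.
R2 ← R2 − (3/10)·R1: [0, 121/10, 54/5, 113/10, -48/5]
R3 ← R3 − (1/5)·R1: [0, -58/5, -54/5, -49/5, 48/5]
R4 ← R4 + (1/10)·R1: [0, 103/10, 37/5, 159/10, -69/5]
R3 ← R3 + (116/121)·R2: [0, 0, -54/121, 125/121, 48/121]
R4 ← R4 − (103/121)·R2: [0, 0, -217/121, 760/121, -681/121]
R4 ← R4 − (217/54)·R3: [0, 0, 0, 115/54, -65/9]
4 nonzero rows, so rank(P) = 4.
P has 5 columns; by rank–nullity, nullity = 5 − 4 = 1.

1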